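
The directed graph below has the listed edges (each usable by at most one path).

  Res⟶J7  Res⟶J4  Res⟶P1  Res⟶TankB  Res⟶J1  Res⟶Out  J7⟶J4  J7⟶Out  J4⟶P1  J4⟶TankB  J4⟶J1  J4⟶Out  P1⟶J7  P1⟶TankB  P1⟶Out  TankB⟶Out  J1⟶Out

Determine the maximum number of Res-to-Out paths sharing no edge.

6

Assign every edge capacity 1; by Menger, the answer equals the max flow.
Path Res→Out (+1); total 1.
Path Res→J7→Out (+1); total 2.
Path Res→J4→Out (+1); total 3.
Path Res→P1→Out (+1); total 4.
Path Res→TankB→Out (+1); total 5.
Path Res→J1→Out (+1); total 6.
No residual Res→Out path; max flow = 6.
Certifying cut of size 6: {Res→J1, Res→J4, Res→J7, Res→Out, Res→P1, Res→TankB}.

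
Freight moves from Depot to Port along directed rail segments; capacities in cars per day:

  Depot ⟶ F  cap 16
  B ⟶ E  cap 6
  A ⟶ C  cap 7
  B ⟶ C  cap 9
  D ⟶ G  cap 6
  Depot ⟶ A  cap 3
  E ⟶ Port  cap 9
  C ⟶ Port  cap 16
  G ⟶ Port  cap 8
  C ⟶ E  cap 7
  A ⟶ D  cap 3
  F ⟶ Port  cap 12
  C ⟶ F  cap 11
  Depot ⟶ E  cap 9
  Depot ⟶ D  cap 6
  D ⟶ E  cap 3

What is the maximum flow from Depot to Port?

Augment Depot→E→Port: bottleneck 9, flow now 9.
Augment Depot→F→Port: bottleneck 12, flow now 21.
Augment Depot→A→C→Port: bottleneck 3, flow now 24.
Augment Depot→D→G→Port: bottleneck 6, flow now 30.
No augmenting path remains; maximum flow = 30.
In the residual graph, reachable from Depot: {Depot, F}.
Min-cut edges: Depot→A (3), Depot→D (6), Depot→E (9), F→Port (12); capacity 3 + 6 + 9 + 12 = 30.
This cut is saturated, so no flow can exceed 30.

30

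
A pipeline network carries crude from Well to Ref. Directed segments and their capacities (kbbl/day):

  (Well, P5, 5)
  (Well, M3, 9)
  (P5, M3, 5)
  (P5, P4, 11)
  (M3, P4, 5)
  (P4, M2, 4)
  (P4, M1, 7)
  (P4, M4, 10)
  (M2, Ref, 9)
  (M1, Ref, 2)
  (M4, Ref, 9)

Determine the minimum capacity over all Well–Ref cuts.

10

Augment Well→P5→P4→M2→Ref: bottleneck 4, flow now 4.
Augment Well→P5→P4→M1→Ref: bottleneck 1, flow now 5.
Augment Well→M3→P4→M1→Ref: bottleneck 1, flow now 6.
Augment Well→M3→P4→M4→Ref: bottleneck 4, flow now 10.
No augmenting path remains; maximum flow = 10.
By max-flow min-cut, the minimum cut capacity equals the max flow.
In the residual graph, reachable from Well: {Well, M3}.
Min-cut edges: Well→P5 (5), M3→P4 (5); capacity 5 + 5 = 10.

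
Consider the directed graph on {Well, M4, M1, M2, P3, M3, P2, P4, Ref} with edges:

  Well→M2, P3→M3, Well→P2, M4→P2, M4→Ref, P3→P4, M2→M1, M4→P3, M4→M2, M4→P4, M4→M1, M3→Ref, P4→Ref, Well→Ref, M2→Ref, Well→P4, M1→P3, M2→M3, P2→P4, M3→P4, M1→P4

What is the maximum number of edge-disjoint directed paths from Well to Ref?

Assign every edge capacity 1; by Menger, the answer equals the max flow.
Path Well→Ref (+1); total 1.
Path Well→M2→Ref (+1); total 2.
Path Well→P4→Ref (+1); total 3.
No residual Well→Ref path; max flow = 3.
Certifying cut of size 3: {P4→Ref, Well→M2, Well→Ref}.

3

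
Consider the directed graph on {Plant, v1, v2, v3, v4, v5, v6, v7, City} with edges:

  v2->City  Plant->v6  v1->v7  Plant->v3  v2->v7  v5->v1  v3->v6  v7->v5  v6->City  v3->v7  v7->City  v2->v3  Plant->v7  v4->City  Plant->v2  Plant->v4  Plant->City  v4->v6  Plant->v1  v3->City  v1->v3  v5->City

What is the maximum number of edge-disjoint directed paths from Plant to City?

Assign every edge capacity 1; by Menger, the answer equals the max flow.
Path Plant→City (+1); total 1.
Path Plant→v2→City (+1); total 2.
Path Plant→v3→City (+1); total 3.
Path Plant→v4→City (+1); total 4.
Path Plant→v6→City (+1); total 5.
Path Plant→v7→City (+1); total 6.
Path Plant→v1→v7→v5→City (+1); total 7.
No residual Plant→City path; max flow = 7.
Certifying cut of size 7: {Plant→City, Plant→v1, Plant→v2, Plant→v3, Plant→v4, Plant→v6, Plant→v7}.

7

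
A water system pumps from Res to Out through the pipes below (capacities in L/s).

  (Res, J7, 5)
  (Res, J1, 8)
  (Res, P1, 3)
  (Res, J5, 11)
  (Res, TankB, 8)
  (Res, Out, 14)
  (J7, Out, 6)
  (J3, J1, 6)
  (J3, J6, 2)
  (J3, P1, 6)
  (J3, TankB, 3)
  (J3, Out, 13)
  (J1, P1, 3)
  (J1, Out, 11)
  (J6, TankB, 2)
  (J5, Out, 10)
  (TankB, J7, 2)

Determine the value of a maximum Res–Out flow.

Augment Res→Out: bottleneck 14, flow now 14.
Augment Res→J7→Out: bottleneck 5, flow now 19.
Augment Res→J1→Out: bottleneck 8, flow now 27.
Augment Res→J5→Out: bottleneck 10, flow now 37.
Augment Res→TankB→J7→Out: bottleneck 1, flow now 38.
No augmenting path remains; maximum flow = 38.
In the residual graph, reachable from Res: {Res, J7, P1, J5, TankB}.
Min-cut edges: Res→J1 (8), Res→Out (14), J7→Out (6), J5→Out (10); capacity 8 + 14 + 6 + 10 = 38.
This cut is saturated, so no flow can exceed 38.

38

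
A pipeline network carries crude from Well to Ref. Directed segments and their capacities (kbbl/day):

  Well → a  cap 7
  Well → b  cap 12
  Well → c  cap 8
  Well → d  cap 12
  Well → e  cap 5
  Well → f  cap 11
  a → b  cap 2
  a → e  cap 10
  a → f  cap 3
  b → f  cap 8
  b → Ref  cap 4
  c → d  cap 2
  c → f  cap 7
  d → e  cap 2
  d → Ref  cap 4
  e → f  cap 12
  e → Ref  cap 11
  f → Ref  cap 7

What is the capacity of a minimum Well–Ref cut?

26

Augment Well→b→Ref: bottleneck 4, flow now 4.
Augment Well→d→Ref: bottleneck 4, flow now 8.
Augment Well→e→Ref: bottleneck 5, flow now 13.
Augment Well→f→Ref: bottleneck 7, flow now 20.
Augment Well→a→e→Ref: bottleneck 6, flow now 26.
No augmenting path remains; maximum flow = 26.
By max-flow min-cut, the minimum cut capacity equals the max flow.
In the residual graph, reachable from Well: {Well, a, b, c, d, e, f}.
Min-cut edges: b→Ref (4), d→Ref (4), e→Ref (11), f→Ref (7); capacity 4 + 4 + 11 + 7 = 26.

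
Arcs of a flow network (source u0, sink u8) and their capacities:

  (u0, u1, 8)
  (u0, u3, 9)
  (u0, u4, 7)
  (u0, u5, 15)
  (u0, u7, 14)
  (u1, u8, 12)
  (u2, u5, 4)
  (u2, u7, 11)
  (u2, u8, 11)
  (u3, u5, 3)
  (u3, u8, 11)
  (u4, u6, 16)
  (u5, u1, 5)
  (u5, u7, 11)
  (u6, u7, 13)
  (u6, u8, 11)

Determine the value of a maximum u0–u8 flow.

28

Augment u0→u1→u8: bottleneck 8, flow now 8.
Augment u0→u3→u8: bottleneck 9, flow now 17.
Augment u0→u4→u6→u8: bottleneck 7, flow now 24.
Augment u0→u5→u1→u8: bottleneck 4, flow now 28.
No augmenting path remains; maximum flow = 28.
In the residual graph, reachable from u0: {u0, u1, u5, u7}.
Min-cut edges: u0→u3 (9), u0→u4 (7), u1→u8 (12); capacity 9 + 7 + 12 = 28.
This cut is saturated, so no flow can exceed 28.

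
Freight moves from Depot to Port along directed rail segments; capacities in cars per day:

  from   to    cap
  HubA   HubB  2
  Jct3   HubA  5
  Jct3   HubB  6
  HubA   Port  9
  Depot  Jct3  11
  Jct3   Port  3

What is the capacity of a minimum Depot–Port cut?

8

Augment Depot→Jct3→Port: bottleneck 3, flow now 3.
Augment Depot→Jct3→HubA→Port: bottleneck 5, flow now 8.
No augmenting path remains; maximum flow = 8.
By max-flow min-cut, the minimum cut capacity equals the max flow.
In the residual graph, reachable from Depot: {Depot, Jct3, HubB}.
Min-cut edges: Jct3→HubA (5), Jct3→Port (3); capacity 5 + 3 = 8.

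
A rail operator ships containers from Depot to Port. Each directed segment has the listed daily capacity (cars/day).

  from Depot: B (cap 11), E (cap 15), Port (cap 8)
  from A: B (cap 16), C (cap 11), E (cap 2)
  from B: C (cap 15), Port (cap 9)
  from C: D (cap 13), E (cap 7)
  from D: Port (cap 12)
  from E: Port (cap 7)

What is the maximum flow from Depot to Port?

Augment Depot→Port: bottleneck 8, flow now 8.
Augment Depot→B→Port: bottleneck 9, flow now 17.
Augment Depot→E→Port: bottleneck 7, flow now 24.
Augment Depot→B→C→D→Port: bottleneck 2, flow now 26.
No augmenting path remains; maximum flow = 26.
In the residual graph, reachable from Depot: {Depot, E}.
Min-cut edges: Depot→B (11), Depot→Port (8), E→Port (7); capacity 11 + 8 + 7 = 26.
This cut is saturated, so no flow can exceed 26.

26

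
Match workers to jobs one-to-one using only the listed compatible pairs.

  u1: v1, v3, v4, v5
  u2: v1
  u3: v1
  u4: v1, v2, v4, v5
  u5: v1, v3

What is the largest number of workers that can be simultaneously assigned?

Unit-capacity flow: source→left, listed edges, right→sink; max matching = max flow.
Augmenting path u1→v1 (+1); matched 1.
Augmenting path u4→v2 (+1); matched 2.
Augmenting path u5→v3 (+1); matched 3.
Augmenting path u2→v1→u1→v4 (+1); matched 4.
No augmenting path remains; maximum matching = 4.
König certificate: {u1, u4, u5, v1} is a vertex cover of size 4 (every listed pair touches it), so no matching can be larger.

4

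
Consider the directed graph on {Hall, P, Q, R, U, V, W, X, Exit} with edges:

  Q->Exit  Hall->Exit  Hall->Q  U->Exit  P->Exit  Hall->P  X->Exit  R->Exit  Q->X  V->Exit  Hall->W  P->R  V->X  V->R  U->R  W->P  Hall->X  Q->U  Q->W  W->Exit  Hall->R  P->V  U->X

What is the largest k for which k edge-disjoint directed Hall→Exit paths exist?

6

Assign every edge capacity 1; by Menger, the answer equals the max flow.
Path Hall→Exit (+1); total 1.
Path Hall→P→Exit (+1); total 2.
Path Hall→Q→Exit (+1); total 3.
Path Hall→R→Exit (+1); total 4.
Path Hall→W→Exit (+1); total 5.
Path Hall→X→Exit (+1); total 6.
No residual Hall→Exit path; max flow = 6.
Certifying cut of size 6: {Hall→Exit, Hall→P, Hall→Q, Hall→R, Hall→W, Hall→X}.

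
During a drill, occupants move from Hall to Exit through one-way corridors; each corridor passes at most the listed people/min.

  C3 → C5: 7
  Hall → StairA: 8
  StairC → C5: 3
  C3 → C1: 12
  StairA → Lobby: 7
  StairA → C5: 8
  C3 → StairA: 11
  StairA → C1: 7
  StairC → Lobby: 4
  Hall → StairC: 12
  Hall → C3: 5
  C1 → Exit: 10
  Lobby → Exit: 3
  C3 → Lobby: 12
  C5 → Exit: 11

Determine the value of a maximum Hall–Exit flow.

Augment Hall→StairA→C1→Exit: bottleneck 7, flow now 7.
Augment Hall→StairA→C5→Exit: bottleneck 1, flow now 8.
Augment Hall→C3→C1→Exit: bottleneck 3, flow now 11.
Augment Hall→C3→C5→Exit: bottleneck 2, flow now 13.
Augment Hall→StairC→C5→Exit: bottleneck 3, flow now 16.
Augment Hall→StairC→Lobby→Exit: bottleneck 3, flow now 19.
No augmenting path remains; maximum flow = 19.
In the residual graph, reachable from Hall: {Hall, StairC, Lobby}.
Min-cut edges: Hall→StairA (8), Hall→C3 (5), StairC→C5 (3), Lobby→Exit (3); capacity 8 + 5 + 3 + 3 = 19.
This cut is saturated, so no flow can exceed 19.

19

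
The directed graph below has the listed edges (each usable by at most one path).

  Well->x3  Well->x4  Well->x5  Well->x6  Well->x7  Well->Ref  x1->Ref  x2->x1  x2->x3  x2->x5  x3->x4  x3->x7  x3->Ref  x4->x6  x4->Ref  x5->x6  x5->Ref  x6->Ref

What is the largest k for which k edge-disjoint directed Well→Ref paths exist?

5

Assign every edge capacity 1; by Menger, the answer equals the max flow.
Path Well→Ref (+1); total 1.
Path Well→x3→Ref (+1); total 2.
Path Well→x4→Ref (+1); total 3.
Path Well→x5→Ref (+1); total 4.
Path Well→x6→Ref (+1); total 5.
No residual Well→Ref path; max flow = 5.
Certifying cut of size 5: {Well→Ref, Well→x3, Well→x4, Well→x5, Well→x6}.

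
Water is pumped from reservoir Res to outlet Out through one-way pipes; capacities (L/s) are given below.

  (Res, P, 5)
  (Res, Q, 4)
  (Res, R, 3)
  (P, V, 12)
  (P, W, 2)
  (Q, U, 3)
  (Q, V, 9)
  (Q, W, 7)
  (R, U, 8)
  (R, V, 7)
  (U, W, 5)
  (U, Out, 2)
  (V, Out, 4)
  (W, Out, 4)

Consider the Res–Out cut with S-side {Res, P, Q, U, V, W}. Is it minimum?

Given cut capacity: 3 + 2 + 4 + 4 = 13.
Augment Res→P→V→Out: bottleneck 4, flow now 4.
Augment Res→P→W→Out: bottleneck 1, flow now 5.
Augment Res→Q→U→Out: bottleneck 2, flow now 7.
Augment Res→Q→W→Out: bottleneck 2, flow now 9.
Augment Res→R→U→W→Out: bottleneck 1, flow now 10.
No augmenting path remains; maximum flow = 10.
In the residual graph, reachable from Res: {Res, P, Q, R, U, V, W}.
Min-cut edges: U→Out (2), V→Out (4), W→Out (4); capacity 2 + 4 + 4 = 10.
Cut capacity 13 exceeds the max flow 10, so it is not minimum.

No — its capacity is 13, but the minimum cut has capacity 10.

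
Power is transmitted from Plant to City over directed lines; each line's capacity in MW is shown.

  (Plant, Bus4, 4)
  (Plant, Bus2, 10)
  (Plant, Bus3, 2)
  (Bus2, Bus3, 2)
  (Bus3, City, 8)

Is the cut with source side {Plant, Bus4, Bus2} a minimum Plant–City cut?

Yes — it is a minimum cut (capacity 4).

Given cut capacity: 2 + 2 = 4.
Augment Plant→Bus3→City: bottleneck 2, flow now 2.
Augment Plant→Bus2→Bus3→City: bottleneck 2, flow now 4.
No augmenting path remains; maximum flow = 4.
Cut capacity 4 equals the max flow, so it is a minimum cut.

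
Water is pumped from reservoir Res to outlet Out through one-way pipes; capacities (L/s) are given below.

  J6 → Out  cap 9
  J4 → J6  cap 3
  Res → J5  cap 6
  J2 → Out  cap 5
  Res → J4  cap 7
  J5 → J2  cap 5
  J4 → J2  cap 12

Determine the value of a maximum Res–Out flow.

Augment Res→J4→J2→Out: bottleneck 5, flow now 5.
Augment Res→J4→J6→Out: bottleneck 2, flow now 7.
Augment Res→J5→J2→J4→J6→Out: bottleneck 1, flow now 8. (uses reverse residual edge)
No augmenting path remains; maximum flow = 8.
In the residual graph, reachable from Res: {Res, J4, J5, J2}.
Min-cut edges: J4→J6 (3), J2→Out (5); capacity 3 + 5 = 8.
This cut is saturated, so no flow can exceed 8.

8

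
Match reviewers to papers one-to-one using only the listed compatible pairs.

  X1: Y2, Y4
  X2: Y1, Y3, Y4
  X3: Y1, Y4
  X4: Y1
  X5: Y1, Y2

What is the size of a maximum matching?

Unit-capacity flow: source→left, listed edges, right→sink; max matching = max flow.
Augmenting path X1→Y2 (+1); matched 1.
Augmenting path X2→Y1 (+1); matched 2.
Augmenting path X3→Y4 (+1); matched 3.
Augmenting path X4→Y1→X2→Y3 (+1); matched 4.
No augmenting path remains; maximum matching = 4.
König certificate: {X2, Y1, Y2, Y4} is a vertex cover of size 4 (every listed pair touches it), so no matching can be larger.

4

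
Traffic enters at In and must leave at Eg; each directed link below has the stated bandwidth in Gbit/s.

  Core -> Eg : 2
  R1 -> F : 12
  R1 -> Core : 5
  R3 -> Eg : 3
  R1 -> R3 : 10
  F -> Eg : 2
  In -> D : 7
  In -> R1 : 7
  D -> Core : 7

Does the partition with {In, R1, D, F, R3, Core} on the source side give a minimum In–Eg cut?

Given cut capacity: 2 + 3 + 2 = 7.
Augment In→R1→F→Eg: bottleneck 2, flow now 2.
Augment In→R1→R3→Eg: bottleneck 3, flow now 5.
Augment In→R1→Core→Eg: bottleneck 2, flow now 7.
No augmenting path remains; maximum flow = 7.
Cut capacity 7 equals the max flow, so it is a minimum cut.

Yes — it is a minimum cut (capacity 7).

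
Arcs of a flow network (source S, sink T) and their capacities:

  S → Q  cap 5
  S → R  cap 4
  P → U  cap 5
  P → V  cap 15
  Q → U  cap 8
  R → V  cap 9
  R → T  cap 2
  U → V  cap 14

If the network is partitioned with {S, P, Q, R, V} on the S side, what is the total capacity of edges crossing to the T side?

Edges leaving {S, P, Q, R, V}: P→U (5), Q→U (8), R→T (2).
Cut capacity = 5 + 8 + 2 = 15.

15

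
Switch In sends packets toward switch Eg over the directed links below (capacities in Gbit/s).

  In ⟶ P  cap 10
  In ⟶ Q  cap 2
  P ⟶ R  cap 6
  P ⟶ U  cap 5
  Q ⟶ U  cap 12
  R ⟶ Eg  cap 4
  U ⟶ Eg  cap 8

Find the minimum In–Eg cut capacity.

11

Augment In→P→R→Eg: bottleneck 4, flow now 4.
Augment In→P→U→Eg: bottleneck 5, flow now 9.
Augment In→Q→U→Eg: bottleneck 2, flow now 11.
No augmenting path remains; maximum flow = 11.
By max-flow min-cut, the minimum cut capacity equals the max flow.
In the residual graph, reachable from In: {In, P, R}.
Min-cut edges: In→Q (2), P→U (5), R→Eg (4); capacity 2 + 5 + 4 = 11.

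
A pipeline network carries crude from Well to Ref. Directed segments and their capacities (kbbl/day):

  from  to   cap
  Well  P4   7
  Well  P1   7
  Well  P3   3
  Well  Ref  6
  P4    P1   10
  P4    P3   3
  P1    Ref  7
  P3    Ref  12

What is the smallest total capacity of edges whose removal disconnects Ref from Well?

19

Augment Well→Ref: bottleneck 6, flow now 6.
Augment Well→P1→Ref: bottleneck 7, flow now 13.
Augment Well→P3→Ref: bottleneck 3, flow now 16.
Augment Well→P4→P3→Ref: bottleneck 3, flow now 19.
No augmenting path remains; maximum flow = 19.
By max-flow min-cut, the minimum cut capacity equals the max flow.
In the residual graph, reachable from Well: {Well, P4, P1}.
Min-cut edges: Well→P3 (3), Well→Ref (6), P4→P3 (3), P1→Ref (7); capacity 3 + 6 + 3 + 7 = 19.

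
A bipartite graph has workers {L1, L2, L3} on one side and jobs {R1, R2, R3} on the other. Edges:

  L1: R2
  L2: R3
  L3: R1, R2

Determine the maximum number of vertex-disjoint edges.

Unit-capacity flow: source→left, listed edges, right→sink; max matching = max flow.
Augmenting path L1→R2 (+1); matched 1.
Augmenting path L2→R3 (+1); matched 2.
Augmenting path L3→R1 (+1); matched 3.
No augmenting path remains; maximum matching = 3.
König certificate: {L1, L2, L3} is a vertex cover of size 3 (every listed pair touches it), so no matching can be larger.

3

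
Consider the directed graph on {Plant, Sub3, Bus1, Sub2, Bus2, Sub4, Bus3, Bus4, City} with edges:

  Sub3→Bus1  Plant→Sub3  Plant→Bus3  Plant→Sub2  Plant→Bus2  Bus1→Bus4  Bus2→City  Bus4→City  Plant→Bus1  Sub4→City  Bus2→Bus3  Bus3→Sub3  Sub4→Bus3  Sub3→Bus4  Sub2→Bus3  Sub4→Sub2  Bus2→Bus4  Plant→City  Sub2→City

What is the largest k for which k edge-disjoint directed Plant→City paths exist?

Assign every edge capacity 1; by Menger, the answer equals the max flow.
Path Plant→City (+1); total 1.
Path Plant→Sub2→City (+1); total 2.
Path Plant→Bus2→City (+1); total 3.
Path Plant→Sub3→Bus4→City (+1); total 4.
No residual Plant→City path; max flow = 4.
Certifying cut of size 4: {Bus4→City, Plant→Bus2, Plant→City, Plant→Sub2}.

4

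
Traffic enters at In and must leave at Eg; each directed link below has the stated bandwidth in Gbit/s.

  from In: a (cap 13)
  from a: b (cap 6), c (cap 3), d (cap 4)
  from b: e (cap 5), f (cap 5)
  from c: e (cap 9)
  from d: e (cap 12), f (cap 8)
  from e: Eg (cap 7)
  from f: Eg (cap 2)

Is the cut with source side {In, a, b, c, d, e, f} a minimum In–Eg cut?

Given cut capacity: 7 + 2 = 9.
Augment In→a→b→e→Eg: bottleneck 5, flow now 5.
Augment In→a→b→f→Eg: bottleneck 1, flow now 6.
Augment In→a→c→e→Eg: bottleneck 2, flow now 8.
Augment In→a→d→f→Eg: bottleneck 1, flow now 9.
No augmenting path remains; maximum flow = 9.
Cut capacity 9 equals the max flow, so it is a minimum cut.

Yes — it is a minimum cut (capacity 9).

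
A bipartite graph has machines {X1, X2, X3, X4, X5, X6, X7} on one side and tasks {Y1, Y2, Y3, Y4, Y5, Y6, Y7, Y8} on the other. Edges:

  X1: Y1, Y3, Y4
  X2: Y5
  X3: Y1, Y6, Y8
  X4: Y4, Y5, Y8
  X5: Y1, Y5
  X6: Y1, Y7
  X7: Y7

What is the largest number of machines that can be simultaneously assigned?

Unit-capacity flow: source→left, listed edges, right→sink; max matching = max flow.
Augmenting path X1→Y1 (+1); matched 1.
Augmenting path X2→Y5 (+1); matched 2.
Augmenting path X3→Y6 (+1); matched 3.
Augmenting path X4→Y4 (+1); matched 4.
Augmenting path X6→Y7 (+1); matched 5.
Augmenting path X5→Y1→X1→Y3 (+1); matched 6.
No augmenting path remains; maximum matching = 6.
König certificate: {X1, X3, X4, Y1, Y5, Y7} is a vertex cover of size 6 (every listed pair touches it), so no matching can be larger.

6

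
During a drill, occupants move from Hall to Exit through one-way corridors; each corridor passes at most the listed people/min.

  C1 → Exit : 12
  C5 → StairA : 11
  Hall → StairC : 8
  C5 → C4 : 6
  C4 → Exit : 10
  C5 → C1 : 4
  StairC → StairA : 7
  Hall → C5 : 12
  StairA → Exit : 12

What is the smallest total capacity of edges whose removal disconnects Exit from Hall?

Augment Hall→StairC→StairA→Exit: bottleneck 7, flow now 7.
Augment Hall→C5→C1→Exit: bottleneck 4, flow now 11.
Augment Hall→C5→StairA→Exit: bottleneck 5, flow now 16.
Augment Hall→C5→C4→Exit: bottleneck 3, flow now 19.
No augmenting path remains; maximum flow = 19.
By max-flow min-cut, the minimum cut capacity equals the max flow.
In the residual graph, reachable from Hall: {Hall, StairC}.
Min-cut edges: Hall→C5 (12), StairC→StairA (7); capacity 12 + 7 = 19.

19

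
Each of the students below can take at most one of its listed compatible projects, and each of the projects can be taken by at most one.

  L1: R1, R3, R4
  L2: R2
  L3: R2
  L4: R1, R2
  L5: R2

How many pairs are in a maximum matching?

Unit-capacity flow: source→left, listed edges, right→sink; max matching = max flow.
Augmenting path L1→R1 (+1); matched 1.
Augmenting path L2→R2 (+1); matched 2.
Augmenting path L4→R1→L1→R3 (+1); matched 3.
No augmenting path remains; maximum matching = 3.
König certificate: {L1, L4, R2} is a vertex cover of size 3 (every listed pair touches it), so no matching can be larger.

3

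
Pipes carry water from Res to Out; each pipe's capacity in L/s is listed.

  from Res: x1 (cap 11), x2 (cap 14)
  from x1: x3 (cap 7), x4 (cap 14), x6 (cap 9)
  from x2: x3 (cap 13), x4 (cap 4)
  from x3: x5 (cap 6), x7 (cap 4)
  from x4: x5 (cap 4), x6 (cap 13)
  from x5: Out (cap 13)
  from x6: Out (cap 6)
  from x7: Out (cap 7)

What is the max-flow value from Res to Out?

20

Augment Res→x1→x6→Out: bottleneck 6, flow now 6.
Augment Res→x1→x3→x5→Out: bottleneck 5, flow now 11.
Augment Res→x2→x3→x5→Out: bottleneck 1, flow now 12.
Augment Res→x2→x3→x7→Out: bottleneck 4, flow now 16.
Augment Res→x2→x4→x5→Out: bottleneck 4, flow now 20.
No augmenting path remains; maximum flow = 20.
In the residual graph, reachable from Res: {Res, x1, x2, x3, x4, x6}.
Min-cut edges: x3→x5 (6), x3→x7 (4), x4→x5 (4), x6→Out (6); capacity 6 + 4 + 4 + 6 = 20.
This cut is saturated, so no flow can exceed 20.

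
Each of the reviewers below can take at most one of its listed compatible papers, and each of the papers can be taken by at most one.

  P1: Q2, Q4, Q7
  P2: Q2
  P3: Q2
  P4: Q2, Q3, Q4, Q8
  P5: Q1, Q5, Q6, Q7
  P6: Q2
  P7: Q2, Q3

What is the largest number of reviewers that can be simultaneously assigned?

Unit-capacity flow: source→left, listed edges, right→sink; max matching = max flow.
Augmenting path P1→Q2 (+1); matched 1.
Augmenting path P4→Q3 (+1); matched 2.
Augmenting path P5→Q1 (+1); matched 3.
Augmenting path P2→Q2→P1→Q4 (+1); matched 4.
Augmenting path P7→Q3→P4→Q8 (+1); matched 5.
No augmenting path remains; maximum matching = 5.
König certificate: {P1, P4, P5, P7, Q2} is a vertex cover of size 5 (every listed pair touches it), so no matching can be larger.

5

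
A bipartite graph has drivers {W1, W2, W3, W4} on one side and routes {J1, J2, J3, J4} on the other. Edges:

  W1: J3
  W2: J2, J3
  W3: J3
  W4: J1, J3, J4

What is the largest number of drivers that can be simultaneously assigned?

Unit-capacity flow: source→left, listed edges, right→sink; max matching = max flow.
Augmenting path W1→J3 (+1); matched 1.
Augmenting path W2→J2 (+1); matched 2.
Augmenting path W4→J1 (+1); matched 3.
No augmenting path remains; maximum matching = 3.
König certificate: {W2, W4, J3} is a vertex cover of size 3 (every listed pair touches it), so no matching can be larger.

3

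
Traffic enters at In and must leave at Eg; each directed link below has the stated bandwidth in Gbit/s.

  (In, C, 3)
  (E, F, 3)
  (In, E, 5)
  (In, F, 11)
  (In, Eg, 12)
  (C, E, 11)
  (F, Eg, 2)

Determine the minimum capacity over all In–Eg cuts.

14

Augment In→Eg: bottleneck 12, flow now 12.
Augment In→F→Eg: bottleneck 2, flow now 14.
No augmenting path remains; maximum flow = 14.
By max-flow min-cut, the minimum cut capacity equals the max flow.
In the residual graph, reachable from In: {In, C, E, F}.
Min-cut edges: In→Eg (12), F→Eg (2); capacity 12 + 2 = 14.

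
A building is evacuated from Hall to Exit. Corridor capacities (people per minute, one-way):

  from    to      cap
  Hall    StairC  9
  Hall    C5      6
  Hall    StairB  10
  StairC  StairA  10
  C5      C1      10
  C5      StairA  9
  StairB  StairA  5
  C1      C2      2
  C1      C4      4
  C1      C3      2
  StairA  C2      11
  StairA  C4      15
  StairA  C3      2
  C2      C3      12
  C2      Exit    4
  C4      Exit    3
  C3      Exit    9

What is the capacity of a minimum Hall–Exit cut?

16

Augment Hall→StairC→StairA→C2→Exit: bottleneck 4, flow now 4.
Augment Hall→StairC→StairA→C4→Exit: bottleneck 3, flow now 7.
Augment Hall→StairC→StairA→C3→Exit: bottleneck 2, flow now 9.
Augment Hall→C5→C1→C3→Exit: bottleneck 2, flow now 11.
Augment Hall→C5→C1→C2→C3→Exit: bottleneck 2, flow now 13.
Augment Hall→C5→StairA→C2→C3→Exit: bottleneck 2, flow now 15.
Augment Hall→StairB→StairA→C2→C3→Exit: bottleneck 1, flow now 16.
No augmenting path remains; maximum flow = 16.
By max-flow min-cut, the minimum cut capacity equals the max flow.
In the residual graph, reachable from Hall: {Hall, StairC, C5, StairB, C1, StairA, C2, C4, C3}.
Min-cut edges: C2→Exit (4), C4→Exit (3), C3→Exit (9); capacity 4 + 3 + 9 = 16.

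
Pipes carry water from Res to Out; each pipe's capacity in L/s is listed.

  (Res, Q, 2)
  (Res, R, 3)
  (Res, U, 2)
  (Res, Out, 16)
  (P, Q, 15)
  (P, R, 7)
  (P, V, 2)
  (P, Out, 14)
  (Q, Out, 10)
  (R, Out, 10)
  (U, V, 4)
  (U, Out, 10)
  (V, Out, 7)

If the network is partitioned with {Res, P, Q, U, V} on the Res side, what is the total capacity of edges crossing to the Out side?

Edges leaving {Res, P, Q, U, V}: Res→R (3), Res→Out (16), P→R (7), P→Out (14), Q→Out (10), U→Out (10), V→Out (7).
Cut capacity = 3 + 16 + 7 + 14 + 10 + 10 + 7 = 67.

67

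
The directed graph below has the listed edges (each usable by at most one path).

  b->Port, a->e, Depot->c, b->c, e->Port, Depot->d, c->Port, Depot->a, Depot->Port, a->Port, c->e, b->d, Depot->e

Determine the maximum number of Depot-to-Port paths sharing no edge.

Assign every edge capacity 1; by Menger, the answer equals the max flow.
Path Depot→Port (+1); total 1.
Path Depot→a→Port (+1); total 2.
Path Depot→c→Port (+1); total 3.
Path Depot→e→Port (+1); total 4.
No residual Depot→Port path; max flow = 4.
Certifying cut of size 4: {Depot→Port, Depot→a, Depot→c, Depot→e}.

4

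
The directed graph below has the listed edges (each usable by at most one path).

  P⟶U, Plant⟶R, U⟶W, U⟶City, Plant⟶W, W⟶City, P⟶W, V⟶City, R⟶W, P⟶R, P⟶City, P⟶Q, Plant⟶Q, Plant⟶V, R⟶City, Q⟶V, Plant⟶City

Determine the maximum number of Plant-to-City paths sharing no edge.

4

Assign every edge capacity 1; by Menger, the answer equals the max flow.
Path Plant→City (+1); total 1.
Path Plant→R→City (+1); total 2.
Path Plant→V→City (+1); total 3.
Path Plant→W→City (+1); total 4.
No residual Plant→City path; max flow = 4.
Certifying cut of size 4: {Plant→City, Plant→R, Plant→W, V→City}.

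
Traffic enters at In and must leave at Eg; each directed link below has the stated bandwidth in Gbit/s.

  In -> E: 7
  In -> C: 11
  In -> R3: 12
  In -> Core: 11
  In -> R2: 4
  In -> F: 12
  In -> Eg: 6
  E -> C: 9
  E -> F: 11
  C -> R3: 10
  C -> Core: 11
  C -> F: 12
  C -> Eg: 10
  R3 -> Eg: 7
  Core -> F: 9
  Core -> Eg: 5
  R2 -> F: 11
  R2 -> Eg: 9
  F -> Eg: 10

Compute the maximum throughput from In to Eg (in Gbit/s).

Augment In→Eg: bottleneck 6, flow now 6.
Augment In→C→Eg: bottleneck 10, flow now 16.
Augment In→R3→Eg: bottleneck 7, flow now 23.
Augment In→Core→Eg: bottleneck 5, flow now 28.
Augment In→R2→Eg: bottleneck 4, flow now 32.
Augment In→F→Eg: bottleneck 10, flow now 42.
No augmenting path remains; maximum flow = 42.
In the residual graph, reachable from In: {In, E, C, R3, Core, F}.
Min-cut edges: In→R2 (4), In→Eg (6), C→Eg (10), R3→Eg (7), Core→Eg (5), F→Eg (10); capacity 4 + 6 + 10 + 7 + 5 + 10 = 42.
This cut is saturated, so no flow can exceed 42.

42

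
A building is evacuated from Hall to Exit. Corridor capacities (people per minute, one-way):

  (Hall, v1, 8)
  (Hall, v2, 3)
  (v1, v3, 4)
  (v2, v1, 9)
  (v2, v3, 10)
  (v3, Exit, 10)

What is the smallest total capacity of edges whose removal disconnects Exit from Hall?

7

Augment Hall→v1→v3→Exit: bottleneck 4, flow now 4.
Augment Hall→v2→v3→Exit: bottleneck 3, flow now 7.
No augmenting path remains; maximum flow = 7.
By max-flow min-cut, the minimum cut capacity equals the max flow.
In the residual graph, reachable from Hall: {Hall, v1}.
Min-cut edges: Hall→v2 (3), v1→v3 (4); capacity 3 + 4 = 7.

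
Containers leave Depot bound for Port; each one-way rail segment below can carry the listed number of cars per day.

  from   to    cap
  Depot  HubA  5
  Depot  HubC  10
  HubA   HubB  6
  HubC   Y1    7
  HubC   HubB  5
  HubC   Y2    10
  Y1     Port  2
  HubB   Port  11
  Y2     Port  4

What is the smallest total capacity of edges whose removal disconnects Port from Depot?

15

Augment Depot→HubA→HubB→Port: bottleneck 5, flow now 5.
Augment Depot→HubC→Y1→Port: bottleneck 2, flow now 7.
Augment Depot→HubC→HubB→Port: bottleneck 5, flow now 12.
Augment Depot→HubC→Y2→Port: bottleneck 3, flow now 15.
No augmenting path remains; maximum flow = 15.
By max-flow min-cut, the minimum cut capacity equals the max flow.
In the residual graph, reachable from Depot: {Depot}.
Min-cut edges: Depot→HubA (5), Depot→HubC (10); capacity 5 + 10 = 15.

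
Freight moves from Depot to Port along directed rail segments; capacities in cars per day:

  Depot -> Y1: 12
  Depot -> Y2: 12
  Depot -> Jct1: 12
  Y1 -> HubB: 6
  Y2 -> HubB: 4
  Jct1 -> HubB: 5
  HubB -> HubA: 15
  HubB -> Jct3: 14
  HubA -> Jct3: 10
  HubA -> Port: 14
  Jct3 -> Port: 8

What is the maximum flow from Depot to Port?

15

Augment Depot→Y1→HubB→HubA→Port: bottleneck 6, flow now 6.
Augment Depot→Y2→HubB→HubA→Port: bottleneck 4, flow now 10.
Augment Depot→Jct1→HubB→HubA→Port: bottleneck 4, flow now 14.
Augment Depot→Jct1→HubB→Jct3→Port: bottleneck 1, flow now 15.
No augmenting path remains; maximum flow = 15.
In the residual graph, reachable from Depot: {Depot, Y1, Y2, Jct1}.
Min-cut edges: Y1→HubB (6), Y2→HubB (4), Jct1→HubB (5); capacity 6 + 4 + 5 = 15.
This cut is saturated, so no flow can exceed 15.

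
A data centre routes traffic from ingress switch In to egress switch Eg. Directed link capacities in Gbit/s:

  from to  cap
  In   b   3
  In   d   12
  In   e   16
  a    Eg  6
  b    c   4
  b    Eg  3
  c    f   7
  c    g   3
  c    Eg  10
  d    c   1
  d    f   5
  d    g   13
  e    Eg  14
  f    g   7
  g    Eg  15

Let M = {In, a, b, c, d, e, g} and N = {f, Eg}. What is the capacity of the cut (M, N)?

Edges leaving {In, a, b, c, d, e, g}: a→Eg (6), b→Eg (3), c→f (7), c→Eg (10), d→f (5), e→Eg (14), g→Eg (15).
Cut capacity = 6 + 3 + 7 + 10 + 5 + 14 + 15 = 60.

60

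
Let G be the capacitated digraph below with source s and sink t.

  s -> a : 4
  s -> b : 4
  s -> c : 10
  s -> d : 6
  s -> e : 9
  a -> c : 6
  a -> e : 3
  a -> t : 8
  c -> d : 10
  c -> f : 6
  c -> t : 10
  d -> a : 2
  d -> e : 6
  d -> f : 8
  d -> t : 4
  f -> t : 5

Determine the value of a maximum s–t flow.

Augment s→a→t: bottleneck 4, flow now 4.
Augment s→c→t: bottleneck 10, flow now 14.
Augment s→d→t: bottleneck 4, flow now 18.
Augment s→d→a→t: bottleneck 2, flow now 20.
No augmenting path remains; maximum flow = 20.
In the residual graph, reachable from s: {s, b, e}.
Min-cut edges: s→a (4), s→c (10), s→d (6); capacity 4 + 10 + 6 = 20.
This cut is saturated, so no flow can exceed 20.

20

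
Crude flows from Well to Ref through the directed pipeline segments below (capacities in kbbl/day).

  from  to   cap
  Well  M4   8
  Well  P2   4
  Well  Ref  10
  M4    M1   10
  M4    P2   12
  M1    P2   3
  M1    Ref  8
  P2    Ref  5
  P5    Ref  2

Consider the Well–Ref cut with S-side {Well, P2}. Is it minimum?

Given cut capacity: 8 + 10 + 5 = 23.
Augment Well→Ref: bottleneck 10, flow now 10.
Augment Well→P2→Ref: bottleneck 4, flow now 14.
Augment Well→M4→M1→Ref: bottleneck 8, flow now 22.
No augmenting path remains; maximum flow = 22.
In the residual graph, reachable from Well: {Well}.
Min-cut edges: Well→M4 (8), Well→P2 (4), Well→Ref (10); capacity 8 + 4 + 10 = 22.
Cut capacity 23 exceeds the max flow 22, so it is not minimum.

No — its capacity is 23, but the minimum cut has capacity 22.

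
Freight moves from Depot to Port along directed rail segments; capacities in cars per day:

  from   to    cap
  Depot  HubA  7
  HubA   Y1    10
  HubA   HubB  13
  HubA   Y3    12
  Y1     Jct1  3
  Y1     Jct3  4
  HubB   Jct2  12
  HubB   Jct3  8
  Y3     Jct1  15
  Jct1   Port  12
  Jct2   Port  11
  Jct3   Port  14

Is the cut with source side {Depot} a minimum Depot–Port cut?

Yes — it is a minimum cut (capacity 7).

Given cut capacity: 7 = 7.
Augment Depot→HubA→Y1→Jct1→Port: bottleneck 3, flow now 3.
Augment Depot→HubA→Y1→Jct3→Port: bottleneck 4, flow now 7.
No augmenting path remains; maximum flow = 7.
Cut capacity 7 equals the max flow, so it is a minimum cut.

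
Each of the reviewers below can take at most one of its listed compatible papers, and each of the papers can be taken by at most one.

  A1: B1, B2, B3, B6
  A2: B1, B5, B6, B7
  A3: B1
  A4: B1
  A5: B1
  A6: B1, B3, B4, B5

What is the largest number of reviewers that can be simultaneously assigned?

4

Unit-capacity flow: source→left, listed edges, right→sink; max matching = max flow.
Augmenting path A1→B1 (+1); matched 1.
Augmenting path A2→B5 (+1); matched 2.
Augmenting path A6→B3 (+1); matched 3.
Augmenting path A3→B1→A1→B2 (+1); matched 4.
No augmenting path remains; maximum matching = 4.
König certificate: {A1, A2, A6, B1} is a vertex cover of size 4 (every listed pair touches it), so no matching can be larger.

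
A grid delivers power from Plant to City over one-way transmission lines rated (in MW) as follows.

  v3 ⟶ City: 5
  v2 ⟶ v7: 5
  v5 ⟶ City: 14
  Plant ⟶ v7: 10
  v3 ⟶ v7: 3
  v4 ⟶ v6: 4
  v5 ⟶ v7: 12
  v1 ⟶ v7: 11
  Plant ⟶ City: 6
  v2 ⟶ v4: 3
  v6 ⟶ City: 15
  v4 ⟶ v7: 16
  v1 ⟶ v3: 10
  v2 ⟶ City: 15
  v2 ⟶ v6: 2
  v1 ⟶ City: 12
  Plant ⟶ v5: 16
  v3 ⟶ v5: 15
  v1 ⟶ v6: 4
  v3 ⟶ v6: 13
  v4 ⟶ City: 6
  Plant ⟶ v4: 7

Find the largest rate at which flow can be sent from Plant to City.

27

Augment Plant→City: bottleneck 6, flow now 6.
Augment Plant→v4→City: bottleneck 6, flow now 12.
Augment Plant→v5→City: bottleneck 14, flow now 26.
Augment Plant→v4→v6→City: bottleneck 1, flow now 27.
No augmenting path remains; maximum flow = 27.
In the residual graph, reachable from Plant: {Plant, v5, v7}.
Min-cut edges: Plant→v4 (7), Plant→City (6), v5→City (14); capacity 7 + 6 + 14 = 27.
This cut is saturated, so no flow can exceed 27.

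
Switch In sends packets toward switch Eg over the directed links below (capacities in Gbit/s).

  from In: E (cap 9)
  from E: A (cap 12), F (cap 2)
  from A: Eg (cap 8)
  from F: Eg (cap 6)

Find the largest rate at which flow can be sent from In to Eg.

Augment In→E→A→Eg: bottleneck 8, flow now 8.
Augment In→E→F→Eg: bottleneck 1, flow now 9.
No augmenting path remains; maximum flow = 9.
In the residual graph, reachable from In: {In}.
Min-cut edges: In→E (9); capacity 9 = 9.
This cut is saturated, so no flow can exceed 9.

9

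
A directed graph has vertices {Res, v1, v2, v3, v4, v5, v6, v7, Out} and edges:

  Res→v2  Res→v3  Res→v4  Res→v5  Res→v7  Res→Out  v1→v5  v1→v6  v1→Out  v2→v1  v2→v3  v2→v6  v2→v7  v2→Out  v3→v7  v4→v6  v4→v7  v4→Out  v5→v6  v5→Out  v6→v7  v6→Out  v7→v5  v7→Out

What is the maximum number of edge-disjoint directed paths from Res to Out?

Assign every edge capacity 1; by Menger, the answer equals the max flow.
Path Res→Out (+1); total 1.
Path Res→v2→Out (+1); total 2.
Path Res→v4→Out (+1); total 3.
Path Res→v5→Out (+1); total 4.
Path Res→v7→Out (+1); total 5.
Path Res→v3→v7→v5→v6→Out (+1); total 6.
No residual Res→Out path; max flow = 6.
Certifying cut of size 6: {Res→Out, Res→v2, Res→v3, Res→v4, Res→v5, Res→v7}.

6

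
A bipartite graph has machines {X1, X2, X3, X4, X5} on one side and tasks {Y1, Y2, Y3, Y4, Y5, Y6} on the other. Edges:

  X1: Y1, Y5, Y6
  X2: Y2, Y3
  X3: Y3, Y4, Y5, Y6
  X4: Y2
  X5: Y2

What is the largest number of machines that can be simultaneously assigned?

Unit-capacity flow: source→left, listed edges, right→sink; max matching = max flow.
Augmenting path X1→Y1 (+1); matched 1.
Augmenting path X2→Y2 (+1); matched 2.
Augmenting path X3→Y3 (+1); matched 3.
Augmenting path X4→Y2→X2→Y3→X3→Y4 (+1); matched 4.
No augmenting path remains; maximum matching = 4.
König certificate: {X1, X2, X3, Y2} is a vertex cover of size 4 (every listed pair touches it), so no matching can be larger.

4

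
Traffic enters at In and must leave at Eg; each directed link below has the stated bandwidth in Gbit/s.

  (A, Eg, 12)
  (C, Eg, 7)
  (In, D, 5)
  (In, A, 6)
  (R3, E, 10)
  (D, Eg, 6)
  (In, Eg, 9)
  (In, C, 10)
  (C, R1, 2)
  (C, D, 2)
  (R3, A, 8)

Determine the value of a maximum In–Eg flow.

28

Augment In→Eg: bottleneck 9, flow now 9.
Augment In→C→Eg: bottleneck 7, flow now 16.
Augment In→D→Eg: bottleneck 5, flow now 21.
Augment In→A→Eg: bottleneck 6, flow now 27.
Augment In→C→D→Eg: bottleneck 1, flow now 28.
No augmenting path remains; maximum flow = 28.
In the residual graph, reachable from In: {In, C, R1, D}.
Min-cut edges: In→A (6), In→Eg (9), C→Eg (7), D→Eg (6); capacity 6 + 9 + 7 + 6 = 28.
This cut is saturated, so no flow can exceed 28.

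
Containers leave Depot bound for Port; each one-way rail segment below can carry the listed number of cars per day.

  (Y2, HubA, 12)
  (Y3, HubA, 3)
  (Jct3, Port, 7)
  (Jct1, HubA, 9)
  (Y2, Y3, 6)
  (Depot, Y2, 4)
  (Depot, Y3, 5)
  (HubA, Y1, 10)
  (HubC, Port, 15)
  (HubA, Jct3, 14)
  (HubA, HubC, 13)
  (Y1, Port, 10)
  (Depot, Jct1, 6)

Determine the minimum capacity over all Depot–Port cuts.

13

Augment Depot→Y3→HubA→Jct3→Port: bottleneck 3, flow now 3.
Augment Depot→Jct1→HubA→Jct3→Port: bottleneck 4, flow now 7.
Augment Depot→Jct1→HubA→Y1→Port: bottleneck 2, flow now 9.
Augment Depot→Y2→HubA→Y1→Port: bottleneck 4, flow now 13.
No augmenting path remains; maximum flow = 13.
By max-flow min-cut, the minimum cut capacity equals the max flow.
In the residual graph, reachable from Depot: {Depot, Y3}.
Min-cut edges: Depot→Jct1 (6), Depot→Y2 (4), Y3→HubA (3); capacity 6 + 4 + 3 = 13.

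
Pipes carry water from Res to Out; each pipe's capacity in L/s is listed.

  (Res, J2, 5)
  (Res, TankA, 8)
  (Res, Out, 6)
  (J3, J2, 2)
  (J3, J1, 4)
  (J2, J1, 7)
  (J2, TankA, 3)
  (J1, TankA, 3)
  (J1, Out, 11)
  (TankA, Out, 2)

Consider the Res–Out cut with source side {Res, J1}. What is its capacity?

Edges leaving {Res, J1}: Res→J2 (5), Res→TankA (8), Res→Out (6), J1→TankA (3), J1→Out (11).
Cut capacity = 5 + 8 + 6 + 3 + 11 = 33.

33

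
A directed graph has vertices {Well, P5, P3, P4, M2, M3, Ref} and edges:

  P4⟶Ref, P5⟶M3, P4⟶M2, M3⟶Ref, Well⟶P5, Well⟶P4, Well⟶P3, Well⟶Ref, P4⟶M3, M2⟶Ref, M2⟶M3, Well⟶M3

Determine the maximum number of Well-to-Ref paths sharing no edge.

3

Assign every edge capacity 1; by Menger, the answer equals the max flow.
Path Well→Ref (+1); total 1.
Path Well→P4→Ref (+1); total 2.
Path Well→M3→Ref (+1); total 3.
No residual Well→Ref path; max flow = 3.
Certifying cut of size 3: {M3→Ref, Well→P4, Well→Ref}.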